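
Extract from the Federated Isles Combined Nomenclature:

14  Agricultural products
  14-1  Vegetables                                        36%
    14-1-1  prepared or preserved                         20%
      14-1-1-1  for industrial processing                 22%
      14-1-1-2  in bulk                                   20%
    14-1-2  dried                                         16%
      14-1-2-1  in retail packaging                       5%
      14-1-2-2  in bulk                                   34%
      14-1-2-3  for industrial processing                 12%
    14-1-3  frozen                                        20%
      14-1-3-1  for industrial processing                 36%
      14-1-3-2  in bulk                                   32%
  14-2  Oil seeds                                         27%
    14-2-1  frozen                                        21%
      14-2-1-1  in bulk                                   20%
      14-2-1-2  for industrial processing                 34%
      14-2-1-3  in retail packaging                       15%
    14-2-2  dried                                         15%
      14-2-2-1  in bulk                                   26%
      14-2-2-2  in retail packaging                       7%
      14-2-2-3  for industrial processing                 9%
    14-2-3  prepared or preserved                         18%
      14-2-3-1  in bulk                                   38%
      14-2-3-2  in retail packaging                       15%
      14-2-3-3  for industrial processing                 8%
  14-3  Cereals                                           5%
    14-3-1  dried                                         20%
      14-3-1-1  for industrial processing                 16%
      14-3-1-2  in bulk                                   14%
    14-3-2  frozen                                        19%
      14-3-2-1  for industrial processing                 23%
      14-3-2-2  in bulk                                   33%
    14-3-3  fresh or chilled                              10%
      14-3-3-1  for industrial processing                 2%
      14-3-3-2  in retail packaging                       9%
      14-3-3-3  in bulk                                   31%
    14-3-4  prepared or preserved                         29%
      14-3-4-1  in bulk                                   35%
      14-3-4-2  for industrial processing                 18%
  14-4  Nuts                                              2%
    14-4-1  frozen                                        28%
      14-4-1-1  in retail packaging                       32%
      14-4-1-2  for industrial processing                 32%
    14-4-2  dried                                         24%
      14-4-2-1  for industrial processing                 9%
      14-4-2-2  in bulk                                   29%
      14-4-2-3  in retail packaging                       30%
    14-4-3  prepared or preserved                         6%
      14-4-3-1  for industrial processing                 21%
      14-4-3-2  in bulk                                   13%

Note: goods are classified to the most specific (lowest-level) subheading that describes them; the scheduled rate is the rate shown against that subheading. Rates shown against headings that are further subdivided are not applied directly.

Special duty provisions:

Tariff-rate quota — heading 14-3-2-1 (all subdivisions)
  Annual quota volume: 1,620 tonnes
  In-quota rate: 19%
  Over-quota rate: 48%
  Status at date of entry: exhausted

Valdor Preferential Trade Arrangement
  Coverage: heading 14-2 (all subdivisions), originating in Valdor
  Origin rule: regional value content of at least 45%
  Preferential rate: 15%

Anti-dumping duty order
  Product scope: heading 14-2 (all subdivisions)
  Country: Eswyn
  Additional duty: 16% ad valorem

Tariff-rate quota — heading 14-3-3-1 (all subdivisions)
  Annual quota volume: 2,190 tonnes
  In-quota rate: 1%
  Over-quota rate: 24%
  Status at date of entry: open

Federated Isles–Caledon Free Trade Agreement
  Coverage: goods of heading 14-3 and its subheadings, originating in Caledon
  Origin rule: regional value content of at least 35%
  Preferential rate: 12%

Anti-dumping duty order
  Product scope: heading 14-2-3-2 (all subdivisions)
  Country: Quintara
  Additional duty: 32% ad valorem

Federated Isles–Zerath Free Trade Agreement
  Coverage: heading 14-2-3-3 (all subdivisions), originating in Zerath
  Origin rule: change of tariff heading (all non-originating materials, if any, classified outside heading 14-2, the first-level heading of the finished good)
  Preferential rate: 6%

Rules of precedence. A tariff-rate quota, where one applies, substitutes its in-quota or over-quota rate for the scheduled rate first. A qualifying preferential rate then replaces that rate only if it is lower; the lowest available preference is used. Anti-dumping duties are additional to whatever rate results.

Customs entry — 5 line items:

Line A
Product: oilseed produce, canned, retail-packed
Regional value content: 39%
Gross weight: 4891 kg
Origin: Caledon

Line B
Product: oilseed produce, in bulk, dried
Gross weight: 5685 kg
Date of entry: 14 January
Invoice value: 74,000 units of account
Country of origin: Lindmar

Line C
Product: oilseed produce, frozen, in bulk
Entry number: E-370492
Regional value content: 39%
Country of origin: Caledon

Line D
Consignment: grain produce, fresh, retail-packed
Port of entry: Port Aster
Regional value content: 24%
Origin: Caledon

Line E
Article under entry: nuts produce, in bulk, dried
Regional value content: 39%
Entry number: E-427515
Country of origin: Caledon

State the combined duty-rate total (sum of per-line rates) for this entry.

Line A: oilseed → 14-2; canned → 14-2-3; retail-packed → 14-2-3-2. Scheduled 15%. Caledon agreement on 14-3: 14-2-3-2 not covered. → 15%.
Line B: oilseed → 14-2; dried → 14-2-2; in bulk → 14-2-2-1. Scheduled 26%. No special measure applies. → 26%.
Line C: oilseed → 14-2; frozen → 14-2-1; in bulk → 14-2-1-1. Scheduled 20%. Caledon agreement on 14-3: 14-2-1-1 not covered. → 20%.
Line D: grain → 14-3; fresh → 14-3-3; retail-packed → 14-3-3-2. Scheduled 9%. Caledon agreement on 14-3: RVC < 35%. → 9%.
Line E: nuts → 14-4; dried → 14-4-2; in bulk → 14-4-2-2. Scheduled 29%. Caledon agreement on 14-3: 14-4-2-2 not covered. → 29%.
Sum: 15% + 26% + 20% + 9% + 29% = 99%.

99%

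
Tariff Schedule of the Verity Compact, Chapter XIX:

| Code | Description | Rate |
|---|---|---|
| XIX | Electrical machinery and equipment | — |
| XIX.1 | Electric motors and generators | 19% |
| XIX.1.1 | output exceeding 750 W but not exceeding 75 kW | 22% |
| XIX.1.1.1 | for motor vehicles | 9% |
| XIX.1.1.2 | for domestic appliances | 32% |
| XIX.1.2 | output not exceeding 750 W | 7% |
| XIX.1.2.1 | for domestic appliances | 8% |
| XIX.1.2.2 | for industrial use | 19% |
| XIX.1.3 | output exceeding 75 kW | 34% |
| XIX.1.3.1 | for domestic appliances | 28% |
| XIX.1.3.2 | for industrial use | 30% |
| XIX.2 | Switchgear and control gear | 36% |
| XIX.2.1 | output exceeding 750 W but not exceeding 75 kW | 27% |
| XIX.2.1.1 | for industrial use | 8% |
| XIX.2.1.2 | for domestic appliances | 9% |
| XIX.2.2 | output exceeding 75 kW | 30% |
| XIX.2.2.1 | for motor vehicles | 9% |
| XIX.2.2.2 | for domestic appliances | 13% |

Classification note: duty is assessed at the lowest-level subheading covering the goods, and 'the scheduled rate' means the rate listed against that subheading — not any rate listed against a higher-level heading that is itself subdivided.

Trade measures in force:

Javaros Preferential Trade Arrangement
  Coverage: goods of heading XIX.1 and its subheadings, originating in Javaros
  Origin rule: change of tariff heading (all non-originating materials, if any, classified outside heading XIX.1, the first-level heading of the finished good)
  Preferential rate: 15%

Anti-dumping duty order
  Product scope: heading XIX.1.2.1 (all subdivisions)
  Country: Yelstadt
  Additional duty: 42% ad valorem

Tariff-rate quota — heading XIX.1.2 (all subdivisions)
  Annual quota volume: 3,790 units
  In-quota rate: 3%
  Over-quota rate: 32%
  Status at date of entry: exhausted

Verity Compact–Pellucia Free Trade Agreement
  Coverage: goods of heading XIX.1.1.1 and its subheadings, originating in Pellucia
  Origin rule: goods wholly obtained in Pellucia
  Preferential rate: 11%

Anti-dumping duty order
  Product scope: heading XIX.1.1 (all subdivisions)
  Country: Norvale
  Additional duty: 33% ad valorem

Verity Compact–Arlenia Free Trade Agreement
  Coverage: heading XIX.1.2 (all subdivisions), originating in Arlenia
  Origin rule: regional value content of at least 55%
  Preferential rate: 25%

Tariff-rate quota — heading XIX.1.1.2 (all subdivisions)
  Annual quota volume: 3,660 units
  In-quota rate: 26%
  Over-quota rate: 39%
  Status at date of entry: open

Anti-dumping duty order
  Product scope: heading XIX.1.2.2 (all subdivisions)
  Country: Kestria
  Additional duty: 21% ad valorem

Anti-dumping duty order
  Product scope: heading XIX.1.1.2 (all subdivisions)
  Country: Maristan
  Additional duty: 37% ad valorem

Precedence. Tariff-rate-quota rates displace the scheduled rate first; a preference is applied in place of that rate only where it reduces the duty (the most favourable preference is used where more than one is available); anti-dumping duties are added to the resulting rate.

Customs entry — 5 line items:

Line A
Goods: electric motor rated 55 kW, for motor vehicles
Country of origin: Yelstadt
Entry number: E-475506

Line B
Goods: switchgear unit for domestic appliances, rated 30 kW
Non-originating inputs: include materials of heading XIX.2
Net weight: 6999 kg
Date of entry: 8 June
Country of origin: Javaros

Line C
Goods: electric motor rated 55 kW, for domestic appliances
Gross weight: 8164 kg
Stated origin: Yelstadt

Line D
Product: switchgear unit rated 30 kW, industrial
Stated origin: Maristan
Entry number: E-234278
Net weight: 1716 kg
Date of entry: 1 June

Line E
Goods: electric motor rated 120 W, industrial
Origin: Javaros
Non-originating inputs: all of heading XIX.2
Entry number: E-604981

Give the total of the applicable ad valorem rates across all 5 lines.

Line A: electric motor → XIX.1; rated 55 kW → XIX.1.1; for motor vehicles → XIX.1.1.1. Scheduled 9%. No special measure applies. → 9%.
Line B: switchgear unit → XIX.2; rated 30 kW → XIX.2.1; for domestic appliances → XIX.2.1.2. Scheduled 9%. Javaros agreement on XIX.1: XIX.2.1.2 not covered. → 9%.
Line C: electric motor → XIX.1; rated 55 kW → XIX.1.1; for domestic appliances → XIX.1.1.2. Scheduled 32%. quota on XIX.1.1.2 open → in-quota 26%. → 26%.
Line D: switchgear unit → XIX.2; rated 30 kW → XIX.2.1; industrial → XIX.2.1.1. Scheduled 8%. No special measure applies. → 8%.
Line E: electric motor → XIX.1; rated 120 W → XIX.1.2; industrial → XIX.1.2.2. Scheduled 19%. quota on XIX.1.2 exhausted → over-quota 32%; Javaros agreement on XIX.1: CTH met → 15% available; preferential 15%. → 15%.
Sum: 9% + 9% + 26% + 8% + 15% = 67%.

67%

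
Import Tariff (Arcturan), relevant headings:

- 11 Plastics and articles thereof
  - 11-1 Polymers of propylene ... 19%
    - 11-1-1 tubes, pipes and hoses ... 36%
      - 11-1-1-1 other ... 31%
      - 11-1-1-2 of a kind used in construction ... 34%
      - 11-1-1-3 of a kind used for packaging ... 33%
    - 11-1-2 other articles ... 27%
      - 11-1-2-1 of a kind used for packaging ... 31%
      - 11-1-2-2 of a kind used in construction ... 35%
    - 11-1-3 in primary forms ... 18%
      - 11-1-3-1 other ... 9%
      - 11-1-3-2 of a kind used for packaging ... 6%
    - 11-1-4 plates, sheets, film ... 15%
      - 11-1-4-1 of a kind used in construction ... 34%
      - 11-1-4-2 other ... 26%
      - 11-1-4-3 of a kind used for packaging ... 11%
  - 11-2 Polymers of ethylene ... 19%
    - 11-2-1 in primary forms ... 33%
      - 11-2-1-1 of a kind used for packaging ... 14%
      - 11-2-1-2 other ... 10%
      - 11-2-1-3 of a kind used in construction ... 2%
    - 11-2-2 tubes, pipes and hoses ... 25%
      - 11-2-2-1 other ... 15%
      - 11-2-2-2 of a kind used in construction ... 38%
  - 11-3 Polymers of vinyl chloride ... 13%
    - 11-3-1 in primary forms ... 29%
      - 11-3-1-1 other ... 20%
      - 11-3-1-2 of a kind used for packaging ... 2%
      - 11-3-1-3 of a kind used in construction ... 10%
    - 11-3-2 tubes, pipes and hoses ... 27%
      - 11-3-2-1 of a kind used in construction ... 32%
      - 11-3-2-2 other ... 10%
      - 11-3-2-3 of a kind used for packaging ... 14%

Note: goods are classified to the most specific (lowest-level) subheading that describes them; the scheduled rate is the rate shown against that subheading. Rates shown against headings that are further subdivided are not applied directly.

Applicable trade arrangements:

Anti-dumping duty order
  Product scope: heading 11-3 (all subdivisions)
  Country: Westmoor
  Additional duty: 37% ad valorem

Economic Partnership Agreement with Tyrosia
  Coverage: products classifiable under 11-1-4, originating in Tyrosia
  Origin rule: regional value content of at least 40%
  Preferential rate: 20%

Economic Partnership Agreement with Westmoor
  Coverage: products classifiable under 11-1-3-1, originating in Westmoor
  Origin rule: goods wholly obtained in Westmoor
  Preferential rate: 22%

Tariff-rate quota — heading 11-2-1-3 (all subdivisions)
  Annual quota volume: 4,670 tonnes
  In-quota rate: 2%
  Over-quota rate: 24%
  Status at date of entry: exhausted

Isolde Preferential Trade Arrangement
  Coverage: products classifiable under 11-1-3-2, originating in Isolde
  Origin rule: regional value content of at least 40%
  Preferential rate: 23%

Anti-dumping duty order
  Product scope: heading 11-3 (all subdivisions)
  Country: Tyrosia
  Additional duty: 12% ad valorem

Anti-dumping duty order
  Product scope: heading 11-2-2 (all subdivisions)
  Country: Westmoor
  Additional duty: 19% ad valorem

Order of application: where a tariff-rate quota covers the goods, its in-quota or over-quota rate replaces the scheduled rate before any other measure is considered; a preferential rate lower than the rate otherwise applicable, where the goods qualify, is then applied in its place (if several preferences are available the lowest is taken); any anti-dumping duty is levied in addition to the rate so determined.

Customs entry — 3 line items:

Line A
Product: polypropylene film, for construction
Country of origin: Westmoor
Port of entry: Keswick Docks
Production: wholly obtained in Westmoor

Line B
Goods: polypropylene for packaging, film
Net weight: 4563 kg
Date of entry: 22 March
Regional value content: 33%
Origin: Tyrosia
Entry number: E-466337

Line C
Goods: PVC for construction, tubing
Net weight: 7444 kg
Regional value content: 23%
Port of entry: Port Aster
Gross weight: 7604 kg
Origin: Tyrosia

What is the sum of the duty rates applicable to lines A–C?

89%

Line A: polypropylene → 11-1; film → 11-1-4; for construction → 11-1-4-1. Scheduled 34%. Westmoor agreement on 11-1-3-1: 11-1-4-1 not covered. → 34%.
Line B: polypropylene → 11-1; film → 11-1-4; for packaging → 11-1-4-3. Scheduled 11%. Tyrosia agreement on 11-1-4: RVC < 40%. → 11%.
Line C: PVC → 11-3; tubing → 11-3-2; for construction → 11-3-2-1. Scheduled 32%. Tyrosia agreement on 11-1-4: 11-3-2-1 not covered; anti-dumping (Tyrosia, 11-3): +12%; total 32% + 12% = 44%. → 44%.
Sum: 34% + 11% + 44% = 89%.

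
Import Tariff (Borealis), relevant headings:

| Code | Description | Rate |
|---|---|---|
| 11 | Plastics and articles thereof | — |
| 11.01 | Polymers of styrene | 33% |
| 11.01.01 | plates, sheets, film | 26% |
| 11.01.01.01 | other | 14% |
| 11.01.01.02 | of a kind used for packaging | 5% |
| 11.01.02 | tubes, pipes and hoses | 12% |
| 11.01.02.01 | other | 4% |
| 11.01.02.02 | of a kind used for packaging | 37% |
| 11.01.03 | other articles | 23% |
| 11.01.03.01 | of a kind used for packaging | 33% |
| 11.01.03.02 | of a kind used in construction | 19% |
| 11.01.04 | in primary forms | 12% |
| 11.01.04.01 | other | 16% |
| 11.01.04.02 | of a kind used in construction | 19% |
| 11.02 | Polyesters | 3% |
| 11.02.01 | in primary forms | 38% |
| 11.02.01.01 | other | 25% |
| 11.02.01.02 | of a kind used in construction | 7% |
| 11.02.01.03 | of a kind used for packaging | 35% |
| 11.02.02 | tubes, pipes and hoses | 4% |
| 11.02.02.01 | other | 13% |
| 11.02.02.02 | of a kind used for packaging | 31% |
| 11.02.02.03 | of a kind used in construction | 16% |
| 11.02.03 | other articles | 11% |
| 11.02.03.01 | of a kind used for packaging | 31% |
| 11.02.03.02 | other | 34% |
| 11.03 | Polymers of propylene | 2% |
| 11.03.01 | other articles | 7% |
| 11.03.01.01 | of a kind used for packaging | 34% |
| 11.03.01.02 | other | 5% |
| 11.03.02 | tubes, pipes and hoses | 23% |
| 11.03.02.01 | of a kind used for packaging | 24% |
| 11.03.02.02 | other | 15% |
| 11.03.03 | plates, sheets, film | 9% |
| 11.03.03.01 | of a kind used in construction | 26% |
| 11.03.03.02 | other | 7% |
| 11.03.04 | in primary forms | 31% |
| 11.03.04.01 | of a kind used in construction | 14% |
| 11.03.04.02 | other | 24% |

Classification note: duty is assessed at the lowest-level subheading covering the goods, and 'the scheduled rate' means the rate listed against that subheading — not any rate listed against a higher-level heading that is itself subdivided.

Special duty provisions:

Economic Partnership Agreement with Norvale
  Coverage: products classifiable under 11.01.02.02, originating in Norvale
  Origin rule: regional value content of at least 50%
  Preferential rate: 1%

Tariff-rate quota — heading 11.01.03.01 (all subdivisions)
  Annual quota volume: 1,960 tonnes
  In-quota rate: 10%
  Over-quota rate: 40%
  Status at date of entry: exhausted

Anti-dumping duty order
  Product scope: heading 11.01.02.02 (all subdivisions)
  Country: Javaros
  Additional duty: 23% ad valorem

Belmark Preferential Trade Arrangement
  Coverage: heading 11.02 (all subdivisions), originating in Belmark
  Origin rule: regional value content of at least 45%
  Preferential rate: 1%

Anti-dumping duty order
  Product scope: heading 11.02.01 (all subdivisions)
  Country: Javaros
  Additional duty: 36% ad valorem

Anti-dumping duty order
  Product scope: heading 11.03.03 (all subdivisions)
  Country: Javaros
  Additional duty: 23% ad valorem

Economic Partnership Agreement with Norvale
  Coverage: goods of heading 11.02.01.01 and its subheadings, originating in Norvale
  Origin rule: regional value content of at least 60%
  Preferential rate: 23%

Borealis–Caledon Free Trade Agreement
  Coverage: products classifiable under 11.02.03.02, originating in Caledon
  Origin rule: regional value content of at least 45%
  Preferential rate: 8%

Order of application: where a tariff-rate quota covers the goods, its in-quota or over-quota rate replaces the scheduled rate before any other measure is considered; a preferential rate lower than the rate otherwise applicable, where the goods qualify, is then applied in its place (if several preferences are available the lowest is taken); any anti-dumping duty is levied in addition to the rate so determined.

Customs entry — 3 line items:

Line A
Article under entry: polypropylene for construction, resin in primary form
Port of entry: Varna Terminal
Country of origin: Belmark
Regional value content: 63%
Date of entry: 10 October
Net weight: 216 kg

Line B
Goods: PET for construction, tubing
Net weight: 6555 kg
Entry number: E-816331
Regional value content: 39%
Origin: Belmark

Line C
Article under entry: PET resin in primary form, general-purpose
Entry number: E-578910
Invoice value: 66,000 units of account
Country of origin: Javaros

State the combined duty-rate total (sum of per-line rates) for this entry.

91%

Line A: polypropylene → 11.03; resin in primary form → 11.03.04; for construction → 11.03.04.01. Scheduled 14%. Belmark agreement on 11.02: 11.03.04.01 not covered. → 14%.
Line B: PET → 11.02; tubing → 11.02.02; for construction → 11.02.02.03. Scheduled 16%. Belmark agreement on 11.02: RVC < 45%. → 16%.
Line C: PET → 11.02; resin in primary form → 11.02.01; general-purpose → 11.02.01.01. Scheduled 25%. anti-dumping (Javaros, 11.02.01): +36%; total 25% + 36% = 61%. → 61%.
Sum: 14% + 16% + 61% = 91%.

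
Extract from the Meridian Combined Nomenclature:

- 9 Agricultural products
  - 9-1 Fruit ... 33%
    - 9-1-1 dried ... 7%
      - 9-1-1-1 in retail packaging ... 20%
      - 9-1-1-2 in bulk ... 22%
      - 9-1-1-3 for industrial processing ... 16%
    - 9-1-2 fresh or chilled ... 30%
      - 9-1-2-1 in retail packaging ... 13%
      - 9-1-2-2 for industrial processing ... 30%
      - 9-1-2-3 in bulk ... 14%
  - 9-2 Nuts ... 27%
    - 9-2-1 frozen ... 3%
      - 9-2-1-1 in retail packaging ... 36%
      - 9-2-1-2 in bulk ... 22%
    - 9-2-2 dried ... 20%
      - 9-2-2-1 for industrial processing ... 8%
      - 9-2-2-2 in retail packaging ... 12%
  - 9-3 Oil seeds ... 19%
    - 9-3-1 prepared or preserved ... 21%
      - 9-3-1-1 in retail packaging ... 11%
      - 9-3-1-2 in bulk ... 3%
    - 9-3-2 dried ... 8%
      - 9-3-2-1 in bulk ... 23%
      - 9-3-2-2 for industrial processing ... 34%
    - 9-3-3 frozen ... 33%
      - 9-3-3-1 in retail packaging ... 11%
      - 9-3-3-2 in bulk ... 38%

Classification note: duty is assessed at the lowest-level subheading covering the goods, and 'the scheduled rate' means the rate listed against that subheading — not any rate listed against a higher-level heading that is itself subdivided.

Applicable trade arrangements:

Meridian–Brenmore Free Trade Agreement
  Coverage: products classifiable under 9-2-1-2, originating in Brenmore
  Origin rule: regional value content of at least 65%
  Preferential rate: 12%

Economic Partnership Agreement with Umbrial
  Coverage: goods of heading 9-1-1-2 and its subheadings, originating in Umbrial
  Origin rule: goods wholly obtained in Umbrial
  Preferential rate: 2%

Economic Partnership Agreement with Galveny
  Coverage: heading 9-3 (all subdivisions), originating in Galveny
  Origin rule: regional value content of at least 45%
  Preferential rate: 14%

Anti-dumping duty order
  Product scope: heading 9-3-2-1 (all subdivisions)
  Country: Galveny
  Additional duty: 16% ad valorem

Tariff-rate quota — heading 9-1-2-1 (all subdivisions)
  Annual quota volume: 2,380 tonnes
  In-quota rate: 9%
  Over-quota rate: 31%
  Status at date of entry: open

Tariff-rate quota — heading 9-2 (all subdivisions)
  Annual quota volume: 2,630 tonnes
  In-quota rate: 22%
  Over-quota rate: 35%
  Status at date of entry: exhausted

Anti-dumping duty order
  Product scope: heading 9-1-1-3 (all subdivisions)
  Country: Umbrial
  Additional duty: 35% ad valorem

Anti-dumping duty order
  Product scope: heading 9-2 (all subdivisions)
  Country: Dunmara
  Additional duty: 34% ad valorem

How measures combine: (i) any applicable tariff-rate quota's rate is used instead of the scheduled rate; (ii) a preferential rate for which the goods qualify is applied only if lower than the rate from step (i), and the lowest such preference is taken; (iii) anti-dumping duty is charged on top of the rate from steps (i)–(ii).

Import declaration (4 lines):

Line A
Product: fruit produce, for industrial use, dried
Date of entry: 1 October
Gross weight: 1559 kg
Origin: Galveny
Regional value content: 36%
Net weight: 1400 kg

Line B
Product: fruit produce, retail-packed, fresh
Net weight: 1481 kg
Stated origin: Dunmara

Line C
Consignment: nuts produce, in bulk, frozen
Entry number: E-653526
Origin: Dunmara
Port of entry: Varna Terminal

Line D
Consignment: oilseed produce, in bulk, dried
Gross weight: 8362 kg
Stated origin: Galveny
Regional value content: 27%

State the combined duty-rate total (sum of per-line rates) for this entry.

Line A: fruit → 9-1; dried → 9-1-1; for industrial use → 9-1-1-3. Scheduled 16%. Galveny agreement on 9-3: 9-1-1-3 not covered. → 16%.
Line B: fruit → 9-1; fresh → 9-1-2; retail-packed → 9-1-2-1. Scheduled 13%. quota on 9-1-2-1 open → in-quota 9%. → 9%.
Line C: nuts → 9-2; frozen → 9-2-1; in bulk → 9-2-1-2. Scheduled 22%. quota on 9-2 exhausted → over-quota 35%; anti-dumping (Dunmara, 9-2): +34%; total 35% + 34% = 69%. → 69%.
Line D: oilseed → 9-3; dried → 9-3-2; in bulk → 9-3-2-1. Scheduled 23%. Galveny agreement on 9-3: RVC < 45%; anti-dumping (Galveny, 9-3-2-1): +16%; total 23% + 16% = 39%. → 39%.
Sum: 16% + 9% + 69% + 39% = 133%.

133%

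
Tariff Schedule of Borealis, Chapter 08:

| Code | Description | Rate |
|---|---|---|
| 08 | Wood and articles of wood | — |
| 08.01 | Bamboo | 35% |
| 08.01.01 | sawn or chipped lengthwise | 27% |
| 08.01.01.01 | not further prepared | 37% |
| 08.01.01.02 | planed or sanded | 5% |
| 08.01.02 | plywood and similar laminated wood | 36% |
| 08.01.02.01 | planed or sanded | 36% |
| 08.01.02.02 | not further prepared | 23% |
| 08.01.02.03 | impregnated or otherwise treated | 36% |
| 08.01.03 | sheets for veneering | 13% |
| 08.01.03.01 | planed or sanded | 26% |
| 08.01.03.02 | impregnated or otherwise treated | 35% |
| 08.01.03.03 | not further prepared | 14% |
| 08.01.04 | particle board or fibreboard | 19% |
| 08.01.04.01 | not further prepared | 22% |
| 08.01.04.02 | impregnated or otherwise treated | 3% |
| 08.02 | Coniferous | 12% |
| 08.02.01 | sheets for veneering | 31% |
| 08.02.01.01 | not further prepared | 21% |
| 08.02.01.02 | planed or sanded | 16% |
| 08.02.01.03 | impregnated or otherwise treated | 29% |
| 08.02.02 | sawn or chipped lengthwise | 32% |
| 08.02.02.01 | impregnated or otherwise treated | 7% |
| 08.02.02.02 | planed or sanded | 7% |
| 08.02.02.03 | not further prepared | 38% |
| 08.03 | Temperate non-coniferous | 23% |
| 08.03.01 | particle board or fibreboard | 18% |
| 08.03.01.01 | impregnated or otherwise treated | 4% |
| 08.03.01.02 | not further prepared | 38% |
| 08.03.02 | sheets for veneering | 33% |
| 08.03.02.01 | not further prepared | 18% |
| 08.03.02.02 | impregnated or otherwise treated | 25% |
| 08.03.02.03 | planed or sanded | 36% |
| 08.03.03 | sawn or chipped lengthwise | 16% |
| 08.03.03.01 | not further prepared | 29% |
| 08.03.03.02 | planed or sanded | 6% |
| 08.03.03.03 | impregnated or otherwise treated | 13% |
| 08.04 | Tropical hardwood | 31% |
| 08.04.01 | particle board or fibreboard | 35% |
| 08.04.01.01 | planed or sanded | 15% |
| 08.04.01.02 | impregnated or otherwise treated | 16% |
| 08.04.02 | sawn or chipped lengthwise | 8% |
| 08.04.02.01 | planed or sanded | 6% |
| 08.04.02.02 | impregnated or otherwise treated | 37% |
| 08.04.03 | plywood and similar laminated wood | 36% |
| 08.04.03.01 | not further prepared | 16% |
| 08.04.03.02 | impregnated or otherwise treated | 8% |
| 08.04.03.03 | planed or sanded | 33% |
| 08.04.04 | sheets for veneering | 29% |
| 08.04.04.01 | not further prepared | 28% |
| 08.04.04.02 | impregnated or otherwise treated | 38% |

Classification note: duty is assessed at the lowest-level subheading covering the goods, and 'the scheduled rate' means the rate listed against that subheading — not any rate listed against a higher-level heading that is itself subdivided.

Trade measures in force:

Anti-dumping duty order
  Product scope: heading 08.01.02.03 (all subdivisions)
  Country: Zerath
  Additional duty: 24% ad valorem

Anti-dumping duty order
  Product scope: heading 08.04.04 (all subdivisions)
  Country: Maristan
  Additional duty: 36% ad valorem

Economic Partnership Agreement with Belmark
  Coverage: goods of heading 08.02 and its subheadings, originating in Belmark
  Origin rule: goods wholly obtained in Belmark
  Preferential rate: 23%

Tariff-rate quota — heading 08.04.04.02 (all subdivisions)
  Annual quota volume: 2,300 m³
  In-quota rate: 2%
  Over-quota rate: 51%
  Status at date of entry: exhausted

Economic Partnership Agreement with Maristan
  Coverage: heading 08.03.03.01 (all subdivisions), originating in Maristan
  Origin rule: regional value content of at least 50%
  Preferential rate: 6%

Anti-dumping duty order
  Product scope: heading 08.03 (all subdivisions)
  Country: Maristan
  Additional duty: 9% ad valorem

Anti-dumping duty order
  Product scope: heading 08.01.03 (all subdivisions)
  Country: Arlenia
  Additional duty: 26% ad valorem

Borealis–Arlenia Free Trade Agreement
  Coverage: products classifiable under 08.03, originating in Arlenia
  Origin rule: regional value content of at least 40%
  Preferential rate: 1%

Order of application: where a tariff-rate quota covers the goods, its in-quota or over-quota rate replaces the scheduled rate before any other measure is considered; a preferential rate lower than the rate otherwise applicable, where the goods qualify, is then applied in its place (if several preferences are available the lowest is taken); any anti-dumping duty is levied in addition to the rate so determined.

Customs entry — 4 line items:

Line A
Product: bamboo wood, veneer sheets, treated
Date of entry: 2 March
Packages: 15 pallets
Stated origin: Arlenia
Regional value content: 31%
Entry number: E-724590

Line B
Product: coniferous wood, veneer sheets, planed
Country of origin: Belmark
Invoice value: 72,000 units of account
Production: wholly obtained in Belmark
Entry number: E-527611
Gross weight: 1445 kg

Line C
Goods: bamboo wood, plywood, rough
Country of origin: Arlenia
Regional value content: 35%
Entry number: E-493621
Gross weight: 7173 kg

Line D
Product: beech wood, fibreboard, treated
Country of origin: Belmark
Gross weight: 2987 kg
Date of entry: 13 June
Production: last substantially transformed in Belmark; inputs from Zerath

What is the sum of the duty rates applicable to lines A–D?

104%

Line A: bamboo → 08.01; veneer sheets → 08.01.03; treated → 08.01.03.02. Scheduled 35%. Arlenia agreement on 08.03: 08.01.03.02 not covered; anti-dumping (Arlenia, 08.01.03): +26%; total 35% + 26% = 61%. → 61%.
Line B: coniferous → 08.02; veneer sheets → 08.02.01; planed → 08.02.01.02. Scheduled 16%. Belmark agreement on 08.02: wholly obtained → 23% available; preference 23% not lower than 16% → no reduction. → 16%.
Line C: bamboo → 08.01; plywood → 08.01.02; rough → 08.01.02.02. Scheduled 23%. Arlenia agreement on 08.03: 08.01.02.02 not covered. → 23%.
Line D: beech → 08.03; fibreboard → 08.03.01; treated → 08.03.01.01. Scheduled 4%. Belmark agreement on 08.02: 08.03.01.01 not covered. → 4%.
Sum: 61% + 16% + 23% + 4% = 104%.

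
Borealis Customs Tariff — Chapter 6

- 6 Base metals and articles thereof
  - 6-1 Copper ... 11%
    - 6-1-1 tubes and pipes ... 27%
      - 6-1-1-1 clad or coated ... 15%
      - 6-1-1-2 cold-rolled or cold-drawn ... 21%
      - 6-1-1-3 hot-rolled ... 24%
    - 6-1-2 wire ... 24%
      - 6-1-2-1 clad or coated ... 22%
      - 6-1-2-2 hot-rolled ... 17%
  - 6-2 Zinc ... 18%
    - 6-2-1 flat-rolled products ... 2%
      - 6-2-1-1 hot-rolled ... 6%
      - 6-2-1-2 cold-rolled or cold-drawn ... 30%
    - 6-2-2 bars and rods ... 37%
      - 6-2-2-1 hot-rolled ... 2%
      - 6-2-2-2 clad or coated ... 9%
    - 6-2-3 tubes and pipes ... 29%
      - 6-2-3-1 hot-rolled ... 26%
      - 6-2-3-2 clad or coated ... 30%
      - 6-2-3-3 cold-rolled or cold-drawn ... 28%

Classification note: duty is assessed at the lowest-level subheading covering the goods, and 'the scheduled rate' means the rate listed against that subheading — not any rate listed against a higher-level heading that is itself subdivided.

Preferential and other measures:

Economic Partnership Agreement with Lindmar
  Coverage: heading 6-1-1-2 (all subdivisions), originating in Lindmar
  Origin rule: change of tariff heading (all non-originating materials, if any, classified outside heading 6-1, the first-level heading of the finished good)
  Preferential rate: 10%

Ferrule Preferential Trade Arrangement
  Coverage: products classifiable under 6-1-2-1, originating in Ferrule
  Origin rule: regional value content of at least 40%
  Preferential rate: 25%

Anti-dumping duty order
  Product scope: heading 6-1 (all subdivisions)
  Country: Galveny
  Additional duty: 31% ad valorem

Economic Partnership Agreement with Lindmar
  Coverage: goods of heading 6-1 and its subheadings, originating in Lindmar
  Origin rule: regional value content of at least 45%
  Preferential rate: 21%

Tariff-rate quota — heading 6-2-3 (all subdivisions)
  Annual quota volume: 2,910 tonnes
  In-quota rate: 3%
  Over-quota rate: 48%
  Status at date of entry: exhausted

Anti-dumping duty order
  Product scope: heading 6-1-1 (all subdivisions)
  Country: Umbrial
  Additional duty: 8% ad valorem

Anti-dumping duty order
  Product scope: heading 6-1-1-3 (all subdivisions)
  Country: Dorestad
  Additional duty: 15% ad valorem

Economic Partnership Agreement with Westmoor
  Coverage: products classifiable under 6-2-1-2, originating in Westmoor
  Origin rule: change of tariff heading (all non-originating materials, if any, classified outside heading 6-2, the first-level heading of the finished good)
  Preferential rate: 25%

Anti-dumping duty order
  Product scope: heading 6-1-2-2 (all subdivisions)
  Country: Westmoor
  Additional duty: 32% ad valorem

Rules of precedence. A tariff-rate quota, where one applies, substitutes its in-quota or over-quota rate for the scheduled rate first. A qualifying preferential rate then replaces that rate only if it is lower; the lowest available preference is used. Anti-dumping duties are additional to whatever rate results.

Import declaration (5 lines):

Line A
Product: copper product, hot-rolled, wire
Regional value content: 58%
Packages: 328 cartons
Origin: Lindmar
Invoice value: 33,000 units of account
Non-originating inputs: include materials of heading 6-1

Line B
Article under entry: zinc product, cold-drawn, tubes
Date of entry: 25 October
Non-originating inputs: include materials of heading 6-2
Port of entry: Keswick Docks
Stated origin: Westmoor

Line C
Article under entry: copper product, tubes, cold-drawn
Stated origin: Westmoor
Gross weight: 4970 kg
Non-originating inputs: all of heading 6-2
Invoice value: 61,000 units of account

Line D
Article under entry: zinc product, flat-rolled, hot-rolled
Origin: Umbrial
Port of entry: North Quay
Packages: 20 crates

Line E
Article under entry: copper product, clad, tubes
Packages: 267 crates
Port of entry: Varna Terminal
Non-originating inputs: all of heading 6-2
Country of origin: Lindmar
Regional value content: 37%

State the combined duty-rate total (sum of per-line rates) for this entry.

Line A: copper → 6-1; wire → 6-1-2; hot-rolled → 6-1-2-2. Scheduled 17%. Lindmar agreement on 6-1-1-2: 6-1-2-2 not covered; Lindmar agreement on 6-1: RVC ≥ 45% → 21% available; preference 21% not lower than 17% → no reduction. → 17%.
Line B: zinc → 6-2; tubes → 6-2-3; cold-drawn → 6-2-3-3. Scheduled 28%. quota on 6-2-3 exhausted → over-quota 48%; Westmoor agreement on 6-2-1-2: 6-2-3-3 not covered. → 48%.
Line C: copper → 6-1; tubes → 6-1-1; cold-drawn → 6-1-1-2. Scheduled 21%. Westmoor agreement on 6-2-1-2: 6-1-1-2 not covered. → 21%.
Line D: zinc → 6-2; flat-rolled → 6-2-1; hot-rolled → 6-2-1-1. Scheduled 6%. No special measure applies. → 6%.
Line E: copper → 6-1; tubes → 6-1-1; clad → 6-1-1-1. Scheduled 15%. Lindmar agreement on 6-1-1-2: 6-1-1-1 not covered; Lindmar agreement on 6-1: RVC < 45%. → 15%.
Sum: 17% + 48% + 21% + 6% + 15% = 107%.

107%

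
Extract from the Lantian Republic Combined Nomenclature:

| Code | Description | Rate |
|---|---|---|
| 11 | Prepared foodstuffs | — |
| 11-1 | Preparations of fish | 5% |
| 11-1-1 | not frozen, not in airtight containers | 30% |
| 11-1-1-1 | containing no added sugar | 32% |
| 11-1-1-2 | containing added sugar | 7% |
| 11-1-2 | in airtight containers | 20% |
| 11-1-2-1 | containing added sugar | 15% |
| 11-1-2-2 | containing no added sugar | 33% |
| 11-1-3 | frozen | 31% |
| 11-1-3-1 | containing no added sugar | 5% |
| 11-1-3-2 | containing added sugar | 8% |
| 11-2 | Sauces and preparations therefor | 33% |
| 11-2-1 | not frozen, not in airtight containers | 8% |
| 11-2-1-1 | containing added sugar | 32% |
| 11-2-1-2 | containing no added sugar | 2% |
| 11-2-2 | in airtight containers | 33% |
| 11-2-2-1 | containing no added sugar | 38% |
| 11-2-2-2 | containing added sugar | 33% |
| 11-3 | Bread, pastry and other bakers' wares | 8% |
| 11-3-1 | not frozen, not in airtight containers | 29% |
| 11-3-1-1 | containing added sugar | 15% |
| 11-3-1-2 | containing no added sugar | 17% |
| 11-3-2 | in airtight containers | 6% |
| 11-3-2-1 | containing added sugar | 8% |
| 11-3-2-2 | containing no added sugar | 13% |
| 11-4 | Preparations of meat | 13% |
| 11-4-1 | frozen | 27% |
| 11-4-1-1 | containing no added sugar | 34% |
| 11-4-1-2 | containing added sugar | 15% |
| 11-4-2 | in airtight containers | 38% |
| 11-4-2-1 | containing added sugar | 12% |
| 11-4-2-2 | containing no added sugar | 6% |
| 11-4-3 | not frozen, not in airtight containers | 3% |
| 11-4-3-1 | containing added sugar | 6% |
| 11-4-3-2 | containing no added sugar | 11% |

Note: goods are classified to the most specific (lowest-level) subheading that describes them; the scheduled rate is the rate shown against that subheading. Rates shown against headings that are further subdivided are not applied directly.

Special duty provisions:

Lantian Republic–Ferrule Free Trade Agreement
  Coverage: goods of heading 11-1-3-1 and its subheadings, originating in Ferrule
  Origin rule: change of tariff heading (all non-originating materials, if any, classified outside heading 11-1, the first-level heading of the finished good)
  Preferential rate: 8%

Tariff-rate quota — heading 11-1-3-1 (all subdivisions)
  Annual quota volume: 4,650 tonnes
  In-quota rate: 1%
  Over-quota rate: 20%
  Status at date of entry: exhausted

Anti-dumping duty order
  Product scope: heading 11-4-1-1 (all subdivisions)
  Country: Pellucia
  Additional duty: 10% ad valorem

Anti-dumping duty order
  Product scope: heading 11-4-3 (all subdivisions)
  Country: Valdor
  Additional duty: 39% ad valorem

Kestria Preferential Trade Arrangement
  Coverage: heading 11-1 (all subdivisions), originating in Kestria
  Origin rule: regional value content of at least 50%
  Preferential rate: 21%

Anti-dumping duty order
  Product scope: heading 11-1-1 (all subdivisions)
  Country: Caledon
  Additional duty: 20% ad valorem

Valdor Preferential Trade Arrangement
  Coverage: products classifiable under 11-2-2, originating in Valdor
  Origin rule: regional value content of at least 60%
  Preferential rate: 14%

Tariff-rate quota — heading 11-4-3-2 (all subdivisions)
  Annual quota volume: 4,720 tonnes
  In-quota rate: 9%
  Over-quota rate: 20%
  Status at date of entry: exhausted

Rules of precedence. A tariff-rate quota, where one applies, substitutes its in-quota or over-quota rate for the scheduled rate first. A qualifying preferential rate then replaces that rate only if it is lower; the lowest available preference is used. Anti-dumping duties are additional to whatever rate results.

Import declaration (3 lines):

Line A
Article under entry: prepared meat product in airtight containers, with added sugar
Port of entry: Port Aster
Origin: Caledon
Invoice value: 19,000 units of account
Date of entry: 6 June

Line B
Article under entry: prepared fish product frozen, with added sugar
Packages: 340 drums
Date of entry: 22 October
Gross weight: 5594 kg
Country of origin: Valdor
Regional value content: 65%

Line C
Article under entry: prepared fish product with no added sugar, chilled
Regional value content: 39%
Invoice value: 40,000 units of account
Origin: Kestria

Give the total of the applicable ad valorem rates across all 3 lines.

52%

Line A: prepared meat product → 11-4; in airtight containers → 11-4-2; with added sugar → 11-4-2-1. Scheduled 12%. No special measure applies. → 12%.
Line B: prepared fish product → 11-1; frozen → 11-1-3; with added sugar → 11-1-3-2. Scheduled 8%. Valdor agreement on 11-2-2: 11-1-3-2 not covered. → 8%.
Line C: prepared fish product → 11-1; chilled → 11-1-1; with no added sugar → 11-1-1-1. Scheduled 32%. Kestria agreement on 11-1: RVC < 50%. → 32%.
Sum: 12% + 8% + 32% = 52%.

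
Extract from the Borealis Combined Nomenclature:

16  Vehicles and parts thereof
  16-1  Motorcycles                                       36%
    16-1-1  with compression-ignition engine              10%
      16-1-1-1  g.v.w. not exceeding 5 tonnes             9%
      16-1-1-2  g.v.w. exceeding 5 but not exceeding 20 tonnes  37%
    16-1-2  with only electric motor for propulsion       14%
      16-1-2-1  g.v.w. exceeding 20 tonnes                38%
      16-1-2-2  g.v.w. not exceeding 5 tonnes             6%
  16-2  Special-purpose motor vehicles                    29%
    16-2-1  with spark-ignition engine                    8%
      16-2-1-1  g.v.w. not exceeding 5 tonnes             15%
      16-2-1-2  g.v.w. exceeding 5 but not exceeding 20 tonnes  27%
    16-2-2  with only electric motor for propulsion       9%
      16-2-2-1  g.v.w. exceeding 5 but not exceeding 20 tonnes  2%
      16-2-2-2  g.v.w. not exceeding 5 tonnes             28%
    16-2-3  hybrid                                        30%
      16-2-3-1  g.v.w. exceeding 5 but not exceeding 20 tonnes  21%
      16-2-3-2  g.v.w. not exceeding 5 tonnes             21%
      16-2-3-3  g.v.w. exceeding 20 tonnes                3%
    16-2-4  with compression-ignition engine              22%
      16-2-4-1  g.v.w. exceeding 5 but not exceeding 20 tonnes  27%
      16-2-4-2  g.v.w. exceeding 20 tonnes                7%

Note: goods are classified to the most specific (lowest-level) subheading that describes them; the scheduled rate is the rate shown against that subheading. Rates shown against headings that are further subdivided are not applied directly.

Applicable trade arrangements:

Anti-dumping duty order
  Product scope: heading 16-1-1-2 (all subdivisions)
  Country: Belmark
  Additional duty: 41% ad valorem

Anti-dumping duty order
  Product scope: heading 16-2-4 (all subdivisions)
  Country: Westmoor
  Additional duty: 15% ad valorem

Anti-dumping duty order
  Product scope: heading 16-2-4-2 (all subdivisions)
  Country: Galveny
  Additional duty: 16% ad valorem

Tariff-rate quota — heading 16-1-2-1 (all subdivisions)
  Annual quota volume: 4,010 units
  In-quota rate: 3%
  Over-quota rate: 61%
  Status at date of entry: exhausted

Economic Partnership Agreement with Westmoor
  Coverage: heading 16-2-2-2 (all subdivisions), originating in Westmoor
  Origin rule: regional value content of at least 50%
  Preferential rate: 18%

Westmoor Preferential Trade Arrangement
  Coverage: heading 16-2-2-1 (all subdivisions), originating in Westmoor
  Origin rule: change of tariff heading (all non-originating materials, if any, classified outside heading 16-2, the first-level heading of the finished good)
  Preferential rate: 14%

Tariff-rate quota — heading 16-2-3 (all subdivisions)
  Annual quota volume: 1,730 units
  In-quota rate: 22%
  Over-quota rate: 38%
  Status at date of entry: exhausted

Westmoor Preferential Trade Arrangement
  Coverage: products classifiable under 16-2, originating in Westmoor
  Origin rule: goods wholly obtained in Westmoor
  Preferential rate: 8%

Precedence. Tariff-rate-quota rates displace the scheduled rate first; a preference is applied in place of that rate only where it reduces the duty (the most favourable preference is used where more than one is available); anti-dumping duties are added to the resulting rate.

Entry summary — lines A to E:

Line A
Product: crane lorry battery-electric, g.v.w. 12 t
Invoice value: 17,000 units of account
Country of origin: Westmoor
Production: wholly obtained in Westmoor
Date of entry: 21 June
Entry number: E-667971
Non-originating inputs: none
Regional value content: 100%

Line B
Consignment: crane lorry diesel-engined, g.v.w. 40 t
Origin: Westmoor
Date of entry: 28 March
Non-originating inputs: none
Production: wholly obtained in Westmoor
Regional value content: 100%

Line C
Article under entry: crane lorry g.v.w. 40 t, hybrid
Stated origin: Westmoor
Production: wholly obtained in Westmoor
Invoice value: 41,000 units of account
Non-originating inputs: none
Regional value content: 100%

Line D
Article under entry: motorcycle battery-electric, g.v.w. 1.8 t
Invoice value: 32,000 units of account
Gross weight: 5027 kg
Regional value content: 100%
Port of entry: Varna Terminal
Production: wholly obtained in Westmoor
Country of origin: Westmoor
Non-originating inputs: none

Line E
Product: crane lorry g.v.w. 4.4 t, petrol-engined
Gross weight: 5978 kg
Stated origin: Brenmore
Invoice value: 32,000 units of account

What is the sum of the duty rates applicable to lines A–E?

53%

Line A: crane lorry → 16-2; battery-electric → 16-2-2; g.v.w. 12 t → 16-2-2-1. Scheduled 2%. Westmoor agreement on 16-2-2-2: 16-2-2-1 not covered; Westmoor agreement on 16-2-2-1: CTH met → 14% available; Westmoor agreement on 16-2: wholly obtained → 8% available; preference 8% not lower than 2% → no reduction. → 2%.
Line B: crane lorry → 16-2; diesel-engined → 16-2-4; g.v.w. 40 t → 16-2-4-2. Scheduled 7%. Westmoor agreement on 16-2-2-2: 16-2-4-2 not covered; Westmoor agreement on 16-2-2-1: 16-2-4-2 not covered; Westmoor agreement on 16-2: wholly obtained → 8% available; preference 8% not lower than 7% → no reduction; anti-dumping (Westmoor, 16-2-4): +15%; total 7% + 15% = 22%. → 22%.
Line C: crane lorry → 16-2; hybrid → 16-2-3; g.v.w. 40 t → 16-2-3-3. Scheduled 3%. quota on 16-2-3 exhausted → over-quota 38%; Westmoor agreement on 16-2-2-2: 16-2-3-3 not covered; Westmoor agreement on 16-2-2-1: 16-2-3-3 not covered; Westmoor agreement on 16-2: wholly obtained → 8% available; preferential 8%. → 8%.
Line D: motorcycle → 16-1; battery-electric → 16-1-2; g.v.w. 1.8 t → 16-1-2-2. Scheduled 6%. Westmoor agreement on 16-2-2-2: 16-1-2-2 not covered; Westmoor agreement on 16-2-2-1: 16-1-2-2 not covered; Westmoor agreement on 16-2: 16-1-2-2 not covered. → 6%.
Line E: crane lorry → 16-2; petrol-engined → 16-2-1; g.v.w. 4.4 t → 16-2-1-1. Scheduled 15%. No special measure applies. → 15%.
Sum: 2% + 22% + 8% + 6% + 15% = 53%.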